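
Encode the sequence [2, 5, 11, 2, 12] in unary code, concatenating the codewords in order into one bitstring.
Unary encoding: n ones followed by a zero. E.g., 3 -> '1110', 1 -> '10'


Encode each number as n ones followed by a terminating 0:
  2 -> 110 (3 bits)
  5 -> 111110 (6 bits)
  11 -> 111111111110 (12 bits)
  2 -> 110 (3 bits)
  12 -> 1111111111110 (13 bits)
Total length = 3 + 6 + 12 + 3 + 13 = 37 bits.

Unary([2, 5, 11, 2, 12]) = 1101111101111111111101101111111111110 (37 bits)


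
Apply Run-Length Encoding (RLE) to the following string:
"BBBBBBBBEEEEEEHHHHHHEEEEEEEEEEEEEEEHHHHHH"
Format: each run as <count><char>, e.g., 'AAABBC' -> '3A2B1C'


Scanning runs left to right:
  i=0: run of 'B' x 8 -> '8B'
  i=8: run of 'E' x 6 -> '6E'
  i=14: run of 'H' x 6 -> '6H'
  i=20: run of 'E' x 15 -> '15E'
  i=35: run of 'H' x 6 -> '6H'

RLE = 8B6E6H15E6H


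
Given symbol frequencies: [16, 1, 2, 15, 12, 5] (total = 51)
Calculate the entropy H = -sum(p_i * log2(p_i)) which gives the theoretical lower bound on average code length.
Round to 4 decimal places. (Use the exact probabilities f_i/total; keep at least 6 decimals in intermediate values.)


Per-symbol terms -p_i * log2(p_i) with p_i = f_i/51:
  p = 16/51 = 0.313725: log2(p) = -1.672425, -p*log2(p) = 0.524682
  p = 1/51 = 0.019608: log2(p) = -5.672425, -p*log2(p) = 0.111224
  p = 2/51 = 0.039216: log2(p) = -4.672425, -p*log2(p) = 0.183232
  p = 15/51 = 0.294118: log2(p) = -1.765535, -p*log2(p) = 0.519275
  p = 12/51 = 0.235294: log2(p) = -2.087463, -p*log2(p) = 0.491168
  p = 5/51 = 0.098039: log2(p) = -3.350497, -p*log2(p) = 0.328480
H = 0.524682 + 0.111224 + 0.183232 + 0.519275 + 0.491168 + 0.328480 = 2.158061

H = 2.1581 bits/symbol


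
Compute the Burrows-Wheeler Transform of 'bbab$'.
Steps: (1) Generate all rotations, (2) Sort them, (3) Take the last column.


Rotations (sorted):
  0: $bbab -> last char: b
  1: ab$bb -> last char: b
  2: b$bba -> last char: a
  3: bab$b -> last char: b
  4: bbab$ -> last char: $


BWT = bbab$


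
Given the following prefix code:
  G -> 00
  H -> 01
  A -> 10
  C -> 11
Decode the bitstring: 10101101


Decoding step by step:
Bits 10 -> A
Bits 10 -> A
Bits 11 -> C
Bits 01 -> H


Decoded message: AACH


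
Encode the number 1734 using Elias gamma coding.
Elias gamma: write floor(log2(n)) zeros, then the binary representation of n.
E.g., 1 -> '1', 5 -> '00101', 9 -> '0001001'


num_bits = floor(log2(1734)) + 1 = 11
leading_zeros = num_bits - 1 = 10
binary(1734) = 11011000110

Elias gamma(1734) = '0000000000' + '11011000110' = 000000000011011000110 (21 bits)


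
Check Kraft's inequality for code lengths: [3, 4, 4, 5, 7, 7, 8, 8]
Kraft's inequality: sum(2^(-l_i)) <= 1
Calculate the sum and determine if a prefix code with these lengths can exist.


Sum = 2^(-3) + 2^(-4) + 2^(-4) + 2^(-5) + 2^(-7) + 2^(-7) + 2^(-8) + 2^(-8)
    = 0.125 + 0.0625 + 0.0625 + 0.03125 + 0.0078125 + 0.0078125 + 0.00390625 + 0.00390625
    = 78/256 = 0.3046875
Since 0.3046875 <= 1, Kraft's inequality IS satisfied.
A prefix code with these lengths CAN exist.

Kraft sum = 0.3046875. Satisfied.


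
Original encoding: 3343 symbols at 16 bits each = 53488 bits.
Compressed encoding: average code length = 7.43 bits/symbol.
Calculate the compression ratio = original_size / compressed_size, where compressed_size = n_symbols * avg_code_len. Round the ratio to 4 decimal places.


original_size = n_symbols * orig_bits = 3343 * 16 = 53488 bits
compressed_size = n_symbols * avg_code_len = 3343 * 7.43 = 24838.49 bits
ratio = original_size / compressed_size = 53488 / 24838.49 = 2.1534

Compression ratio = 2.1534


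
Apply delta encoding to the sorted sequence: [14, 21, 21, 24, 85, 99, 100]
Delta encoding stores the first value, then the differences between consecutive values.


First value: 14
Deltas:
  21 - 14 = 7
  21 - 21 = 0
  24 - 21 = 3
  85 - 24 = 61
  99 - 85 = 14
  100 - 99 = 1


Delta encoded: [14, 7, 0, 3, 61, 14, 1]


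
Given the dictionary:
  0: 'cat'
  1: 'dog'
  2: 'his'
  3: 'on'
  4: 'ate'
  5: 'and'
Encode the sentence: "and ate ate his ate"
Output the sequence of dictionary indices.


Look up each word in the dictionary:
  'and' -> 5
  'ate' -> 4
  'ate' -> 4
  'his' -> 2
  'ate' -> 4

Encoded: [5, 4, 4, 2, 4]


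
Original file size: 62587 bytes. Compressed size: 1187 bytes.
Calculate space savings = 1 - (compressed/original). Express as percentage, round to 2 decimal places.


ratio = compressed/original = 1187/62587 = 0.018966
savings = 1 - ratio = 1 - 0.018966 = 0.981034
as a percentage: 0.981034 * 100 = 98.1%

Space savings = 1 - 1187/62587 = 98.1%


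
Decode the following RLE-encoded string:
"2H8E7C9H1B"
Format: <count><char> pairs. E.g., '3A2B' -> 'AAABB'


Expanding each <count><char> pair:
  2H -> 'HH'
  8E -> 'EEEEEEEE'
  7C -> 'CCCCCCC'
  9H -> 'HHHHHHHHH'
  1B -> 'B'

Decoded = HHEEEEEEEECCCCCCCHHHHHHHHHB


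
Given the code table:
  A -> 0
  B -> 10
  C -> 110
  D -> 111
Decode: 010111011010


Decoding:
0 -> A
10 -> B
111 -> D
0 -> A
110 -> C
10 -> B


Result: ABDACB


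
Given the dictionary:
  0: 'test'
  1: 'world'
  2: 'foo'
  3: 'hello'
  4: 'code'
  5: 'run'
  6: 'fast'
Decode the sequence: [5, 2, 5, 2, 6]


Look up each index in the dictionary:
  5 -> 'run'
  2 -> 'foo'
  5 -> 'run'
  2 -> 'foo'
  6 -> 'fast'

Decoded: "run foo run foo fast"


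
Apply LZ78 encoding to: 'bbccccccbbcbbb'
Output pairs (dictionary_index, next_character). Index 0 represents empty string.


LZ78 encoding steps:
Dictionary: {0: ''}
Step 1: w='' (idx 0), next='b' -> output (0, 'b'), add 'b' as idx 1
Step 2: w='b' (idx 1), next='c' -> output (1, 'c'), add 'bc' as idx 2
Step 3: w='' (idx 0), next='c' -> output (0, 'c'), add 'c' as idx 3
Step 4: w='c' (idx 3), next='c' -> output (3, 'c'), add 'cc' as idx 4
Step 5: w='cc' (idx 4), next='b' -> output (4, 'b'), add 'ccb' as idx 5
Step 6: w='bc' (idx 2), next='b' -> output (2, 'b'), add 'bcb' as idx 6
Step 7: w='b' (idx 1), next='b' -> output (1, 'b'), add 'bb' as idx 7


Encoded: [(0, 'b'), (1, 'c'), (0, 'c'), (3, 'c'), (4, 'b'), (2, 'b'), (1, 'b')]


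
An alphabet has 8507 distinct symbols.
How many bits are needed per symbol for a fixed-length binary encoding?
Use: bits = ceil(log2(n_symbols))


log2(8507) = 13.0544
Bracket: 2^13 = 8192 < 8507 <= 2^14 = 16384
So ceil(log2(8507)) = 14

bits = ceil(log2(8507)) = ceil(13.0544) = 14 bits


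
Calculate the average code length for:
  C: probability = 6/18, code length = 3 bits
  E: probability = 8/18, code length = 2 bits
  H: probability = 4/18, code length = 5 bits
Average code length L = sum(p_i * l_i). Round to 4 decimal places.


Weighted contributions p_i * l_i:
  C: (6/18) * 3 = 18/18
  E: (8/18) * 2 = 16/18
  H: (4/18) * 5 = 20/18
Sum = (18 + 16 + 20)/18 = 54/18

L = 54/18 = 3.0000 bits/symbol


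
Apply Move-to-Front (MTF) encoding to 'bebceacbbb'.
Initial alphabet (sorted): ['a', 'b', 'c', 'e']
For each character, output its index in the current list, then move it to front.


MTF encoding:
'b': index 1 in ['a', 'b', 'c', 'e'] -> ['b', 'a', 'c', 'e']
'e': index 3 in ['b', 'a', 'c', 'e'] -> ['e', 'b', 'a', 'c']
'b': index 1 in ['e', 'b', 'a', 'c'] -> ['b', 'e', 'a', 'c']
'c': index 3 in ['b', 'e', 'a', 'c'] -> ['c', 'b', 'e', 'a']
'e': index 2 in ['c', 'b', 'e', 'a'] -> ['e', 'c', 'b', 'a']
'a': index 3 in ['e', 'c', 'b', 'a'] -> ['a', 'e', 'c', 'b']
'c': index 2 in ['a', 'e', 'c', 'b'] -> ['c', 'a', 'e', 'b']
'b': index 3 in ['c', 'a', 'e', 'b'] -> ['b', 'c', 'a', 'e']
'b': index 0 in ['b', 'c', 'a', 'e'] -> ['b', 'c', 'a', 'e']
'b': index 0 in ['b', 'c', 'a', 'e'] -> ['b', 'c', 'a', 'e']


Output: [1, 3, 1, 3, 2, 3, 2, 3, 0, 0]


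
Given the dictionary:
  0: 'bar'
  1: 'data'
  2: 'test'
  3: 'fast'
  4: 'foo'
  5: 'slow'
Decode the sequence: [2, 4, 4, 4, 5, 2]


Look up each index in the dictionary:
  2 -> 'test'
  4 -> 'foo'
  4 -> 'foo'
  4 -> 'foo'
  5 -> 'slow'
  2 -> 'test'

Decoded: "test foo foo foo slow test"


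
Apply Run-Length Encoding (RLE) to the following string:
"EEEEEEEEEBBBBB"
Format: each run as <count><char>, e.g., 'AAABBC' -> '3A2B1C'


Scanning runs left to right:
  i=0: run of 'E' x 9 -> '9E'
  i=9: run of 'B' x 5 -> '5B'

RLE = 9E5B


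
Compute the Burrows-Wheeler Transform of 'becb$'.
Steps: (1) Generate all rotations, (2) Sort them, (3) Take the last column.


Rotations (sorted):
  0: $becb -> last char: b
  1: b$bec -> last char: c
  2: becb$ -> last char: $
  3: cb$be -> last char: e
  4: ecb$b -> last char: b


BWT = bc$eb


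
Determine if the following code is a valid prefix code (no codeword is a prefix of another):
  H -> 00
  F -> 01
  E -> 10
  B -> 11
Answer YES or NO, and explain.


Checking each pair (does one codeword prefix another?):
  H='00' vs F='01': no prefix
  H='00' vs E='10': no prefix
  H='00' vs B='11': no prefix
  F='01' vs H='00': no prefix
  F='01' vs E='10': no prefix
  F='01' vs B='11': no prefix
  E='10' vs H='00': no prefix
  E='10' vs F='01': no prefix
  E='10' vs B='11': no prefix
  B='11' vs H='00': no prefix
  B='11' vs F='01': no prefix
  B='11' vs E='10': no prefix
No violation found over all pairs.

YES -- this is a valid prefix code. No codeword is a prefix of any other codeword.


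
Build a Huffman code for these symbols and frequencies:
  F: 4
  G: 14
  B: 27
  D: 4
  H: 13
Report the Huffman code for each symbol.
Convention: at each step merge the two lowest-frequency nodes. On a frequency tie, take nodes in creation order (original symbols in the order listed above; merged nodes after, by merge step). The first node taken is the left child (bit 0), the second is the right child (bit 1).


Huffman tree construction:
Step 1: Merge F(4) + D(4) = 8
Step 2: Merge (F+D)(8) + H(13) = 21
Step 3: Merge G(14) + ((F+D)+H)(21) = 35
Step 4: Merge B(27) + (G+((F+D)+H))(35) = 62
Read each symbol's code off the tree from the root (left child = 0, right child = 1).

Codes:
  F: 1100 (length 4)
  G: 10 (length 2)
  B: 0 (length 1)
  D: 1101 (length 4)
  H: 111 (length 3)
Average code length: 126/62 = 2.0323 bits/symbol


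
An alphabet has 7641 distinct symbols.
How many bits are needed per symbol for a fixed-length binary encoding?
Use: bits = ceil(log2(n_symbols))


log2(7641) = 12.8995
Bracket: 2^12 = 4096 < 7641 <= 2^13 = 8192
So ceil(log2(7641)) = 13

bits = ceil(log2(7641)) = ceil(12.8995) = 13 bits


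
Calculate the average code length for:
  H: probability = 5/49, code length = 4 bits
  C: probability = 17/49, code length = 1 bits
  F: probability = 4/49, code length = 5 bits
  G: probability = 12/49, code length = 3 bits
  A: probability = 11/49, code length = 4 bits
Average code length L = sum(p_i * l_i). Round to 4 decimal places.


Weighted contributions p_i * l_i:
  H: (5/49) * 4 = 20/49
  C: (17/49) * 1 = 17/49
  F: (4/49) * 5 = 20/49
  G: (12/49) * 3 = 36/49
  A: (11/49) * 4 = 44/49
Sum = (20 + 17 + 20 + 36 + 44)/49 = 137/49

L = 137/49 = 2.7959 bits/symbol


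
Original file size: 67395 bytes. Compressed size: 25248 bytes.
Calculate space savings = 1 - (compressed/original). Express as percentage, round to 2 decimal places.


ratio = compressed/original = 25248/67395 = 0.374627
savings = 1 - ratio = 1 - 0.374627 = 0.625373
as a percentage: 0.625373 * 100 = 62.54%

Space savings = 1 - 25248/67395 = 62.54%


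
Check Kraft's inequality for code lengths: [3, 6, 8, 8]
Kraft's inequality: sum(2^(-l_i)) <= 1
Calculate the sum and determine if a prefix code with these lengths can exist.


Sum = 2^(-3) + 2^(-6) + 2^(-8) + 2^(-8)
    = 0.125 + 0.015625 + 0.00390625 + 0.00390625
    = 38/256 = 0.1484375
Since 0.1484375 <= 1, Kraft's inequality IS satisfied.
A prefix code with these lengths CAN exist.

Kraft sum = 0.1484375. Satisfied.


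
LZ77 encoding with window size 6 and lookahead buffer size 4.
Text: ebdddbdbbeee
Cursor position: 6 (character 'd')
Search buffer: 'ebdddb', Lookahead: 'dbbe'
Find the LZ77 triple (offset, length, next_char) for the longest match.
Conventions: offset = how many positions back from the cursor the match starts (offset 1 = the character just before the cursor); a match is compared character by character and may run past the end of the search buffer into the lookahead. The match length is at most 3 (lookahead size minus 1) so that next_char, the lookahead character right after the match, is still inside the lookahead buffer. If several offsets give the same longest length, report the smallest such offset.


Try each offset into the search buffer:
  offset=1 (pos 5, char 'b'): match length 0
  offset=2 (pos 4, char 'd'): match length 2
  offset=3 (pos 3, char 'd'): match length 1
  offset=4 (pos 2, char 'd'): match length 1
  offset=5 (pos 1, char 'b'): match length 0
  offset=6 (pos 0, char 'e'): match length 0
Longest match has length 2 at offset 2.
next_char = character at position 6 + 2 = 8 -> 'b'

Best match: offset=2, length=2 (matching 'db' starting at position 4)
LZ77 triple: (2, 2, 'b')


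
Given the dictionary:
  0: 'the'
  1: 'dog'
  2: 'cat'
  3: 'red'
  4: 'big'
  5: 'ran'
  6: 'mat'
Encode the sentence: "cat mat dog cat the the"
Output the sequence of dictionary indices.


Look up each word in the dictionary:
  'cat' -> 2
  'mat' -> 6
  'dog' -> 1
  'cat' -> 2
  'the' -> 0
  'the' -> 0

Encoded: [2, 6, 1, 2, 0, 0]


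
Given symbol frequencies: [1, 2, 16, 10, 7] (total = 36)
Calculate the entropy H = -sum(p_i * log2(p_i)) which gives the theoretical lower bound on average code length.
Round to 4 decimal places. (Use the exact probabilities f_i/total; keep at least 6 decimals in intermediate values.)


Per-symbol terms -p_i * log2(p_i) with p_i = f_i/36:
  p = 1/36 = 0.027778: log2(p) = -5.169925, -p*log2(p) = 0.143609
  p = 2/36 = 0.055556: log2(p) = -4.169925, -p*log2(p) = 0.231663
  p = 16/36 = 0.444444: log2(p) = -1.169925, -p*log2(p) = 0.519967
  p = 10/36 = 0.277778: log2(p) = -1.847997, -p*log2(p) = 0.513332
  p = 7/36 = 0.194444: log2(p) = -2.362570, -p*log2(p) = 0.459389
H = 0.143609 + 0.231663 + 0.519967 + 0.513332 + 0.459389 = 1.867960

H = 1.868 bits/symbol


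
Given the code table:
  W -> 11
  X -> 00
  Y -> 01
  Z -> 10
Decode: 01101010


Decoding:
01 -> Y
10 -> Z
10 -> Z
10 -> Z


Result: YZZZ


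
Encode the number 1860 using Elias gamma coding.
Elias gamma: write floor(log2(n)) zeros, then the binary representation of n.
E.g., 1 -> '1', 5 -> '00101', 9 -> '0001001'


num_bits = floor(log2(1860)) + 1 = 11
leading_zeros = num_bits - 1 = 10
binary(1860) = 11101000100

Elias gamma(1860) = '0000000000' + '11101000100' = 000000000011101000100 (21 bits)


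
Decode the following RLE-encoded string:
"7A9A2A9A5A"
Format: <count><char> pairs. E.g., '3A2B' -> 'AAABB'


Expanding each <count><char> pair:
  7A -> 'AAAAAAA'
  9A -> 'AAAAAAAAA'
  2A -> 'AA'
  9A -> 'AAAAAAAAA'
  5A -> 'AAAAA'

Decoded = AAAAAAAAAAAAAAAAAAAAAAAAAAAAAAAA


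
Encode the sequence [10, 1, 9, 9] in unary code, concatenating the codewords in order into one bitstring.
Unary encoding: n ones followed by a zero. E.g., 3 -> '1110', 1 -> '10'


Encode each number as n ones followed by a terminating 0:
  10 -> 11111111110 (11 bits)
  1 -> 10 (2 bits)
  9 -> 1111111110 (10 bits)
  9 -> 1111111110 (10 bits)
Total length = 11 + 2 + 10 + 10 = 33 bits.

Unary([10, 1, 9, 9]) = 111111111101011111111101111111110 (33 bits)


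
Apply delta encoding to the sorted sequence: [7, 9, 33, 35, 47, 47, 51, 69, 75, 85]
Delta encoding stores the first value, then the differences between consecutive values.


First value: 7
Deltas:
  9 - 7 = 2
  33 - 9 = 24
  35 - 33 = 2
  47 - 35 = 12
  47 - 47 = 0
  51 - 47 = 4
  69 - 51 = 18
  75 - 69 = 6
  85 - 75 = 10


Delta encoded: [7, 2, 24, 2, 12, 0, 4, 18, 6, 10]


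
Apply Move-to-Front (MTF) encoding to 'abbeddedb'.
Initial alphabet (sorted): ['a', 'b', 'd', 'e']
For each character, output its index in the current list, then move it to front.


MTF encoding:
'a': index 0 in ['a', 'b', 'd', 'e'] -> ['a', 'b', 'd', 'e']
'b': index 1 in ['a', 'b', 'd', 'e'] -> ['b', 'a', 'd', 'e']
'b': index 0 in ['b', 'a', 'd', 'e'] -> ['b', 'a', 'd', 'e']
'e': index 3 in ['b', 'a', 'd', 'e'] -> ['e', 'b', 'a', 'd']
'd': index 3 in ['e', 'b', 'a', 'd'] -> ['d', 'e', 'b', 'a']
'd': index 0 in ['d', 'e', 'b', 'a'] -> ['d', 'e', 'b', 'a']
'e': index 1 in ['d', 'e', 'b', 'a'] -> ['e', 'd', 'b', 'a']
'd': index 1 in ['e', 'd', 'b', 'a'] -> ['d', 'e', 'b', 'a']
'b': index 2 in ['d', 'e', 'b', 'a'] -> ['b', 'd', 'e', 'a']


Output: [0, 1, 0, 3, 3, 0, 1, 1, 2]


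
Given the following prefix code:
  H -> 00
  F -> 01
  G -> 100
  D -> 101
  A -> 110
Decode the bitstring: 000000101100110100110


Decoding step by step:
Bits 00 -> H
Bits 00 -> H
Bits 00 -> H
Bits 101 -> D
Bits 100 -> G
Bits 110 -> A
Bits 100 -> G
Bits 110 -> A


Decoded message: HHHDGAGA


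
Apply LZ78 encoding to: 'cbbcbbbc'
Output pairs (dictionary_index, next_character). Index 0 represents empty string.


LZ78 encoding steps:
Dictionary: {0: ''}
Step 1: w='' (idx 0), next='c' -> output (0, 'c'), add 'c' as idx 1
Step 2: w='' (idx 0), next='b' -> output (0, 'b'), add 'b' as idx 2
Step 3: w='b' (idx 2), next='c' -> output (2, 'c'), add 'bc' as idx 3
Step 4: w='b' (idx 2), next='b' -> output (2, 'b'), add 'bb' as idx 4
Step 5: w='bc' (idx 3), end of input -> output (3, '')


Encoded: [(0, 'c'), (0, 'b'), (2, 'c'), (2, 'b'), (3, '')]


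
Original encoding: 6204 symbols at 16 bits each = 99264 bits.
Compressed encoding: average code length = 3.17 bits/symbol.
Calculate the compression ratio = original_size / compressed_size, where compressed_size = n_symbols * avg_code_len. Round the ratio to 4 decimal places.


original_size = n_symbols * orig_bits = 6204 * 16 = 99264 bits
compressed_size = n_symbols * avg_code_len = 6204 * 3.17 = 19666.68 bits
ratio = original_size / compressed_size = 99264 / 19666.68 = 5.0473

Compression ratio = 5.0473


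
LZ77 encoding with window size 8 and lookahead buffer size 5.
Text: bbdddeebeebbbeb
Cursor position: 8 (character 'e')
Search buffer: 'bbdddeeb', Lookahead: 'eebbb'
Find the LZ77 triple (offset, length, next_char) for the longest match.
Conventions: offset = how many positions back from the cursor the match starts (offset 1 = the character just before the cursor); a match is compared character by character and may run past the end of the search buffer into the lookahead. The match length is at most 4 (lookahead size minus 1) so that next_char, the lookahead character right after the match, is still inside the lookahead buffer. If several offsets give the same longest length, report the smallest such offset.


Try each offset into the search buffer:
  offset=1 (pos 7, char 'b'): match length 0
  offset=2 (pos 6, char 'e'): match length 1
  offset=3 (pos 5, char 'e'): match length 3
  offset=4 (pos 4, char 'd'): match length 0
  offset=5 (pos 3, char 'd'): match length 0
  offset=6 (pos 2, char 'd'): match length 0
  offset=7 (pos 1, char 'b'): match length 0
  offset=8 (pos 0, char 'b'): match length 0
Longest match has length 3 at offset 3.
next_char = character at position 8 + 3 = 11 -> 'b'

Best match: offset=3, length=3 (matching 'eeb' starting at position 5)
LZ77 triple: (3, 3, 'b')


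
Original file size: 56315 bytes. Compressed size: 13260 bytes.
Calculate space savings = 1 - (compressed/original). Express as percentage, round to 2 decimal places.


ratio = compressed/original = 13260/56315 = 0.235461
savings = 1 - ratio = 1 - 0.235461 = 0.764539
as a percentage: 0.764539 * 100 = 76.45%

Space savings = 1 - 13260/56315 = 76.45%


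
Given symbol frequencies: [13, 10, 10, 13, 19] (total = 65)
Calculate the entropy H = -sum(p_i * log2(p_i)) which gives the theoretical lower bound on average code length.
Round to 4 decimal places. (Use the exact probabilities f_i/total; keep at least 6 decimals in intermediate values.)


Per-symbol terms -p_i * log2(p_i) with p_i = f_i/65:
  p = 13/65 = 0.200000: log2(p) = -2.321928, -p*log2(p) = 0.464386
  p = 10/65 = 0.153846: log2(p) = -2.700440, -p*log2(p) = 0.415452
  p = 10/65 = 0.153846: log2(p) = -2.700440, -p*log2(p) = 0.415452
  p = 13/65 = 0.200000: log2(p) = -2.321928, -p*log2(p) = 0.464386
  p = 19/65 = 0.292308: log2(p) = -1.774440, -p*log2(p) = 0.518683
H = 0.464386 + 0.415452 + 0.415452 + 0.464386 + 0.518683 = 2.278359

H = 2.2784 bits/symbol


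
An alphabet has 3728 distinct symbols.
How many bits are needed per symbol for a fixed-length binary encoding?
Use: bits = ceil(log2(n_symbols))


log2(3728) = 11.8642
Bracket: 2^11 = 2048 < 3728 <= 2^12 = 4096
So ceil(log2(3728)) = 12

bits = ceil(log2(3728)) = ceil(11.8642) = 12 bits


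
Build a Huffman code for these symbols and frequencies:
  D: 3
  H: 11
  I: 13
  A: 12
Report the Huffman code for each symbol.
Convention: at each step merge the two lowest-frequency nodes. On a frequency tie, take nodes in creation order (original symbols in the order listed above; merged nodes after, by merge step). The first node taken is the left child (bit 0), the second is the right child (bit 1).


Huffman tree construction:
Step 1: Merge D(3) + H(11) = 14
Step 2: Merge A(12) + I(13) = 25
Step 3: Merge (D+H)(14) + (A+I)(25) = 39
Read each symbol's code off the tree from the root (left child = 0, right child = 1).

Codes:
  D: 00 (length 2)
  H: 01 (length 2)
  I: 11 (length 2)
  A: 10 (length 2)
Average code length: 78/39 = 2.0000 bits/symbol


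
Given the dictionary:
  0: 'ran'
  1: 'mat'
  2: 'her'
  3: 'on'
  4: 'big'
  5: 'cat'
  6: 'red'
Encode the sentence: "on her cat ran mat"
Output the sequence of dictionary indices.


Look up each word in the dictionary:
  'on' -> 3
  'her' -> 2
  'cat' -> 5
  'ran' -> 0
  'mat' -> 1

Encoded: [3, 2, 5, 0, 1]


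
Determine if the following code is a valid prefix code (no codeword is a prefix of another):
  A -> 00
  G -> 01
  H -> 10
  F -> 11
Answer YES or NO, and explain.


Checking each pair (does one codeword prefix another?):
  A='00' vs G='01': no prefix
  A='00' vs H='10': no prefix
  A='00' vs F='11': no prefix
  G='01' vs A='00': no prefix
  G='01' vs H='10': no prefix
  G='01' vs F='11': no prefix
  H='10' vs A='00': no prefix
  H='10' vs G='01': no prefix
  H='10' vs F='11': no prefix
  F='11' vs A='00': no prefix
  F='11' vs G='01': no prefix
  F='11' vs H='10': no prefix
No violation found over all pairs.

YES -- this is a valid prefix code. No codeword is a prefix of any other codeword.


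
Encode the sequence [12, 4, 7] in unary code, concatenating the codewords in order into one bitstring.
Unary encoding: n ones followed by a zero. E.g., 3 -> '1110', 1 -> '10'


Encode each number as n ones followed by a terminating 0:
  12 -> 1111111111110 (13 bits)
  4 -> 11110 (5 bits)
  7 -> 11111110 (8 bits)
Total length = 13 + 5 + 8 = 26 bits.

Unary([12, 4, 7]) = 11111111111101111011111110 (26 bits)


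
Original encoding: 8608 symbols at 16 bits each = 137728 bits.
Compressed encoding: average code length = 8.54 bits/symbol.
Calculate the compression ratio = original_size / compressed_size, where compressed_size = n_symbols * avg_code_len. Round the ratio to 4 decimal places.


original_size = n_symbols * orig_bits = 8608 * 16 = 137728 bits
compressed_size = n_symbols * avg_code_len = 8608 * 8.54 = 73512.32 bits
ratio = original_size / compressed_size = 137728 / 73512.32 = 1.8735

Compression ratio = 1.8735


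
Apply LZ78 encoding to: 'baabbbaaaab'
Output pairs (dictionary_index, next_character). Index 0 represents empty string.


LZ78 encoding steps:
Dictionary: {0: ''}
Step 1: w='' (idx 0), next='b' -> output (0, 'b'), add 'b' as idx 1
Step 2: w='' (idx 0), next='a' -> output (0, 'a'), add 'a' as idx 2
Step 3: w='a' (idx 2), next='b' -> output (2, 'b'), add 'ab' as idx 3
Step 4: w='b' (idx 1), next='b' -> output (1, 'b'), add 'bb' as idx 4
Step 5: w='a' (idx 2), next='a' -> output (2, 'a'), add 'aa' as idx 5
Step 6: w='aa' (idx 5), next='b' -> output (5, 'b'), add 'aab' as idx 6


Encoded: [(0, 'b'), (0, 'a'), (2, 'b'), (1, 'b'), (2, 'a'), (5, 'b')]


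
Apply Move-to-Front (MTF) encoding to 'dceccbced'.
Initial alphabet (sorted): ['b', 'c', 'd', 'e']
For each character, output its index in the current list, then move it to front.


MTF encoding:
'd': index 2 in ['b', 'c', 'd', 'e'] -> ['d', 'b', 'c', 'e']
'c': index 2 in ['d', 'b', 'c', 'e'] -> ['c', 'd', 'b', 'e']
'e': index 3 in ['c', 'd', 'b', 'e'] -> ['e', 'c', 'd', 'b']
'c': index 1 in ['e', 'c', 'd', 'b'] -> ['c', 'e', 'd', 'b']
'c': index 0 in ['c', 'e', 'd', 'b'] -> ['c', 'e', 'd', 'b']
'b': index 3 in ['c', 'e', 'd', 'b'] -> ['b', 'c', 'e', 'd']
'c': index 1 in ['b', 'c', 'e', 'd'] -> ['c', 'b', 'e', 'd']
'e': index 2 in ['c', 'b', 'e', 'd'] -> ['e', 'c', 'b', 'd']
'd': index 3 in ['e', 'c', 'b', 'd'] -> ['d', 'e', 'c', 'b']


Output: [2, 2, 3, 1, 0, 3, 1, 2, 3]


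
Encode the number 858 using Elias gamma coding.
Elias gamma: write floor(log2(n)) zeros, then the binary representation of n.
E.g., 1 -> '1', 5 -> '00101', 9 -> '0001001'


num_bits = floor(log2(858)) + 1 = 10
leading_zeros = num_bits - 1 = 9
binary(858) = 1101011010

Elias gamma(858) = '000000000' + '1101011010' = 0000000001101011010 (19 bits)


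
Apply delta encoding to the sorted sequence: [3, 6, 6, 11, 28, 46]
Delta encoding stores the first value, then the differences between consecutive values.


First value: 3
Deltas:
  6 - 3 = 3
  6 - 6 = 0
  11 - 6 = 5
  28 - 11 = 17
  46 - 28 = 18


Delta encoded: [3, 3, 0, 5, 17, 18]


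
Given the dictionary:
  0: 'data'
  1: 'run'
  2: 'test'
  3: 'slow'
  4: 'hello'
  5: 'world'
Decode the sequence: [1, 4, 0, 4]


Look up each index in the dictionary:
  1 -> 'run'
  4 -> 'hello'
  0 -> 'data'
  4 -> 'hello'

Decoded: "run hello data hello"


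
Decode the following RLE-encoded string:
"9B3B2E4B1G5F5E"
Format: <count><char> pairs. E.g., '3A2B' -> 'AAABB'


Expanding each <count><char> pair:
  9B -> 'BBBBBBBBB'
  3B -> 'BBB'
  2E -> 'EE'
  4B -> 'BBBB'
  1G -> 'G'
  5F -> 'FFFFF'
  5E -> 'EEEEE'

Decoded = BBBBBBBBBBBBEEBBBBGFFFFFEEEEE


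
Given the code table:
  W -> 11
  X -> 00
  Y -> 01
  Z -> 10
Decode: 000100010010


Decoding:
00 -> X
01 -> Y
00 -> X
01 -> Y
00 -> X
10 -> Z


Result: XYXYXZ


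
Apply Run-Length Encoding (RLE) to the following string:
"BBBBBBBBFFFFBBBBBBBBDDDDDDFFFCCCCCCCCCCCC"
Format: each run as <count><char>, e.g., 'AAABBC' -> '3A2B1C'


Scanning runs left to right:
  i=0: run of 'B' x 8 -> '8B'
  i=8: run of 'F' x 4 -> '4F'
  i=12: run of 'B' x 8 -> '8B'
  i=20: run of 'D' x 6 -> '6D'
  i=26: run of 'F' x 3 -> '3F'
  i=29: run of 'C' x 12 -> '12C'

RLE = 8B4F8B6D3F12C


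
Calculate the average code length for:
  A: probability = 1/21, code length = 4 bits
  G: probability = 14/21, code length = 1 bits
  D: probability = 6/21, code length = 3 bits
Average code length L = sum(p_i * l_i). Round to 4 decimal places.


Weighted contributions p_i * l_i:
  A: (1/21) * 4 = 4/21
  G: (14/21) * 1 = 14/21
  D: (6/21) * 3 = 18/21
Sum = (4 + 14 + 18)/21 = 36/21

L = 36/21 = 1.7143 bits/symbol


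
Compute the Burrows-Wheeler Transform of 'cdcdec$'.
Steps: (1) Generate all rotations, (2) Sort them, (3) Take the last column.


Rotations (sorted):
  0: $cdcdec -> last char: c
  1: c$cdcde -> last char: e
  2: cdcdec$ -> last char: $
  3: cdec$cd -> last char: d
  4: dcdec$c -> last char: c
  5: dec$cdc -> last char: c
  6: ec$cdcd -> last char: d


BWT = ce$dccd


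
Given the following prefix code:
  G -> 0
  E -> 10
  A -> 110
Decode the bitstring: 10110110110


Decoding step by step:
Bits 10 -> E
Bits 110 -> A
Bits 110 -> A
Bits 110 -> A


Decoded message: EAAA


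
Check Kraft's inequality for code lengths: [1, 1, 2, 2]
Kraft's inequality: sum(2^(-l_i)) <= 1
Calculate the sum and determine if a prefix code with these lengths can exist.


Sum = 2^(-1) + 2^(-1) + 2^(-2) + 2^(-2)
    = 0.5 + 0.5 + 0.25 + 0.25
    = 6/4 = 1.5
Since 1.5 > 1, Kraft's inequality is NOT satisfied.
A prefix code with these lengths CANNOT exist.

Kraft sum = 1.5. Not satisfied.


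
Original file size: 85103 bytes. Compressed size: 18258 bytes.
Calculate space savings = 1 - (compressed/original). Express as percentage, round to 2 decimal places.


ratio = compressed/original = 18258/85103 = 0.21454
savings = 1 - ratio = 1 - 0.21454 = 0.78546
as a percentage: 0.78546 * 100 = 78.55%

Space savings = 1 - 18258/85103 = 78.55%


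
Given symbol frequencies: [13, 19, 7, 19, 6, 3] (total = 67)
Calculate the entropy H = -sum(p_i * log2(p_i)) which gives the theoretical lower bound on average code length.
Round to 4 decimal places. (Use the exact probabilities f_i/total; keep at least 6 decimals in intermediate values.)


Per-symbol terms -p_i * log2(p_i) with p_i = f_i/67:
  p = 13/67 = 0.194030: log2(p) = -2.365649, -p*log2(p) = 0.459007
  p = 19/67 = 0.283582: log2(p) = -1.818162, -p*log2(p) = 0.515598
  p = 7/67 = 0.104478: log2(p) = -3.258734, -p*log2(p) = 0.340465
  p = 19/67 = 0.283582: log2(p) = -1.818162, -p*log2(p) = 0.515598
  p = 6/67 = 0.089552: log2(p) = -3.481127, -p*log2(p) = 0.311743
  p = 3/67 = 0.044776: log2(p) = -4.481127, -p*log2(p) = 0.200647
H = 0.459007 + 0.515598 + 0.340465 + 0.515598 + 0.311743 + 0.200647 = 2.343058

H = 2.3431 bits/symbol


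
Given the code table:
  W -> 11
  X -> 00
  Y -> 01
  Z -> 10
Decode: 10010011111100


Decoding:
10 -> Z
01 -> Y
00 -> X
11 -> W
11 -> W
11 -> W
00 -> X


Result: ZYXWWWX


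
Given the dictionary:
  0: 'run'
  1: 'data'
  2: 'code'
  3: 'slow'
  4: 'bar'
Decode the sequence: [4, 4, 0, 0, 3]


Look up each index in the dictionary:
  4 -> 'bar'
  4 -> 'bar'
  0 -> 'run'
  0 -> 'run'
  3 -> 'slow'

Decoded: "bar bar run run slow"


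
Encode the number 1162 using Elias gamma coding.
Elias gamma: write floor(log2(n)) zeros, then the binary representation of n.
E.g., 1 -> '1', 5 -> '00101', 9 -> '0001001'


num_bits = floor(log2(1162)) + 1 = 11
leading_zeros = num_bits - 1 = 10
binary(1162) = 10010001010

Elias gamma(1162) = '0000000000' + '10010001010' = 000000000010010001010 (21 bits)


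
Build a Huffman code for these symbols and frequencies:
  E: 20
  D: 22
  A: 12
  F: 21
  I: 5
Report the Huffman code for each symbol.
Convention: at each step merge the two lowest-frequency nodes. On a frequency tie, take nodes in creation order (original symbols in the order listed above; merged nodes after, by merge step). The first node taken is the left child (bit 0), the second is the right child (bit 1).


Huffman tree construction:
Step 1: Merge I(5) + A(12) = 17
Step 2: Merge (I+A)(17) + E(20) = 37
Step 3: Merge F(21) + D(22) = 43
Step 4: Merge ((I+A)+E)(37) + (F+D)(43) = 80
Read each symbol's code off the tree from the root (left child = 0, right child = 1).

Codes:
  E: 01 (length 2)
  D: 11 (length 2)
  A: 001 (length 3)
  F: 10 (length 2)
  I: 000 (length 3)
Average code length: 177/80 = 2.2125 bits/symbol


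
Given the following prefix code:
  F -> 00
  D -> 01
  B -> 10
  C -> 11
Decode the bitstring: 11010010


Decoding step by step:
Bits 11 -> C
Bits 01 -> D
Bits 00 -> F
Bits 10 -> B


Decoded message: CDFB


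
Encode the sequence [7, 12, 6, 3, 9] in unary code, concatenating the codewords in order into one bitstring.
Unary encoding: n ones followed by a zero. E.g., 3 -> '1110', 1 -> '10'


Encode each number as n ones followed by a terminating 0:
  7 -> 11111110 (8 bits)
  12 -> 1111111111110 (13 bits)
  6 -> 1111110 (7 bits)
  3 -> 1110 (4 bits)
  9 -> 1111111110 (10 bits)
Total length = 8 + 13 + 7 + 4 + 10 = 42 bits.

Unary([7, 12, 6, 3, 9]) = 111111101111111111110111111011101111111110 (42 bits)


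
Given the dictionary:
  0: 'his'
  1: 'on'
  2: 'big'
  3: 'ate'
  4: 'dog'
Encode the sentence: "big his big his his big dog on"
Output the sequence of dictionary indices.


Look up each word in the dictionary:
  'big' -> 2
  'his' -> 0
  'big' -> 2
  'his' -> 0
  'his' -> 0
  'big' -> 2
  'dog' -> 4
  'on' -> 1

Encoded: [2, 0, 2, 0, 0, 2, 4, 1]


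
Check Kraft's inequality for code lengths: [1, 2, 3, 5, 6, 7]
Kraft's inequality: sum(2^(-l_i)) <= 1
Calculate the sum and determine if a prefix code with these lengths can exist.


Sum = 2^(-1) + 2^(-2) + 2^(-3) + 2^(-5) + 2^(-6) + 2^(-7)
    = 0.5 + 0.25 + 0.125 + 0.03125 + 0.015625 + 0.0078125
    = 119/128 = 0.9296875
Since 0.9296875 <= 1, Kraft's inequality IS satisfied.
A prefix code with these lengths CAN exist.

Kraft sum = 0.9296875. Satisfied.


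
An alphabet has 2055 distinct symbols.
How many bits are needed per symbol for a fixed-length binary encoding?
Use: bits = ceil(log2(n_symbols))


log2(2055) = 11.0049
Bracket: 2^11 = 2048 < 2055 <= 2^12 = 4096
So ceil(log2(2055)) = 12

bits = ceil(log2(2055)) = ceil(11.0049) = 12 bits


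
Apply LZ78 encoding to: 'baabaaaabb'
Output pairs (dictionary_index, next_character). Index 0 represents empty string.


LZ78 encoding steps:
Dictionary: {0: ''}
Step 1: w='' (idx 0), next='b' -> output (0, 'b'), add 'b' as idx 1
Step 2: w='' (idx 0), next='a' -> output (0, 'a'), add 'a' as idx 2
Step 3: w='a' (idx 2), next='b' -> output (2, 'b'), add 'ab' as idx 3
Step 4: w='a' (idx 2), next='a' -> output (2, 'a'), add 'aa' as idx 4
Step 5: w='aa' (idx 4), next='b' -> output (4, 'b'), add 'aab' as idx 5
Step 6: w='b' (idx 1), end of input -> output (1, '')


Encoded: [(0, 'b'), (0, 'a'), (2, 'b'), (2, 'a'), (4, 'b'), (1, '')]


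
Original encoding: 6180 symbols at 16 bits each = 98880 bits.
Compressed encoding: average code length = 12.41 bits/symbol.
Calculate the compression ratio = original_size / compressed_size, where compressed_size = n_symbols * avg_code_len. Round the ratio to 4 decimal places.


original_size = n_symbols * orig_bits = 6180 * 16 = 98880 bits
compressed_size = n_symbols * avg_code_len = 6180 * 12.41 = 76693.8 bits
ratio = original_size / compressed_size = 98880 / 76693.8 = 1.2893

Compression ratio = 1.2893


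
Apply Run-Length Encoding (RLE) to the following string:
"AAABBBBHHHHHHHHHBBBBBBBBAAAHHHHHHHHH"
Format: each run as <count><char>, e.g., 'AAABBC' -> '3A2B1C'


Scanning runs left to right:
  i=0: run of 'A' x 3 -> '3A'
  i=3: run of 'B' x 4 -> '4B'
  i=7: run of 'H' x 9 -> '9H'
  i=16: run of 'B' x 8 -> '8B'
  i=24: run of 'A' x 3 -> '3A'
  i=27: run of 'H' x 9 -> '9H'

RLE = 3A4B9H8B3A9H


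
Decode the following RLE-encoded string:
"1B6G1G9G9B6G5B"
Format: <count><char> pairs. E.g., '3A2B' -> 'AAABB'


Expanding each <count><char> pair:
  1B -> 'B'
  6G -> 'GGGGGG'
  1G -> 'G'
  9G -> 'GGGGGGGGG'
  9B -> 'BBBBBBBBB'
  6G -> 'GGGGGG'
  5B -> 'BBBBB'

Decoded = BGGGGGGGGGGGGGGGGBBBBBBBBBGGGGGGBBBBB


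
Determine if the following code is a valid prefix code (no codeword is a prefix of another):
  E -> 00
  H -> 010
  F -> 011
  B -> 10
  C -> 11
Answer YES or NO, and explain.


Checking each pair (does one codeword prefix another?):
  E='00' vs H='010': no prefix
  E='00' vs F='011': no prefix
  E='00' vs B='10': no prefix
  E='00' vs C='11': no prefix
  H='010' vs E='00': no prefix
  H='010' vs F='011': no prefix
  H='010' vs B='10': no prefix
  H='010' vs C='11': no prefix
  F='011' vs E='00': no prefix
  F='011' vs H='010': no prefix
  F='011' vs B='10': no prefix
  F='011' vs C='11': no prefix
  B='10' vs E='00': no prefix
  B='10' vs H='010': no prefix
  B='10' vs F='011': no prefix
  B='10' vs C='11': no prefix
  C='11' vs E='00': no prefix
  C='11' vs H='010': no prefix
  C='11' vs F='011': no prefix
  C='11' vs B='10': no prefix
No violation found over all pairs.

YES -- this is a valid prefix code. No codeword is a prefix of any other codeword.


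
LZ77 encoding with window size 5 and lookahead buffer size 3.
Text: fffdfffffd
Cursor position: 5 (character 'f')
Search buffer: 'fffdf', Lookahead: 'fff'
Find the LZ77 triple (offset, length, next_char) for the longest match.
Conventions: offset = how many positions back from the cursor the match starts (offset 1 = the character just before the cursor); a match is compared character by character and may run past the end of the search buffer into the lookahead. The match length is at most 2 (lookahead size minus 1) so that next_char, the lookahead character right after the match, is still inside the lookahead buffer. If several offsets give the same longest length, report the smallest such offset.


Try each offset into the search buffer:
  offset=1 (pos 4, char 'f'): match length 2
  offset=2 (pos 3, char 'd'): match length 0
  offset=3 (pos 2, char 'f'): match length 1
  offset=4 (pos 1, char 'f'): match length 2
  offset=5 (pos 0, char 'f'): match length 2
Longest match has length 2, found at offsets 1, 4, 5; take the smallest, offset 1.
next_char = character at position 5 + 2 = 7 -> 'f'

Best match: offset=1, length=2 (matching 'ff' starting at position 4)
LZ77 triple: (1, 2, 'f')


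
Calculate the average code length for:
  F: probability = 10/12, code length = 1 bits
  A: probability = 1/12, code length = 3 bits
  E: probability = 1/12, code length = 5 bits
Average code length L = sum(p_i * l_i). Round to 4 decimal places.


Weighted contributions p_i * l_i:
  F: (10/12) * 1 = 10/12
  A: (1/12) * 3 = 3/12
  E: (1/12) * 5 = 5/12
Sum = (10 + 3 + 5)/12 = 18/12

L = 18/12 = 1.5000 bits/symbol


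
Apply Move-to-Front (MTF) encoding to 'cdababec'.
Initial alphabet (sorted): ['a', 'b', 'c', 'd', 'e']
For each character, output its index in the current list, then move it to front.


MTF encoding:
'c': index 2 in ['a', 'b', 'c', 'd', 'e'] -> ['c', 'a', 'b', 'd', 'e']
'd': index 3 in ['c', 'a', 'b', 'd', 'e'] -> ['d', 'c', 'a', 'b', 'e']
'a': index 2 in ['d', 'c', 'a', 'b', 'e'] -> ['a', 'd', 'c', 'b', 'e']
'b': index 3 in ['a', 'd', 'c', 'b', 'e'] -> ['b', 'a', 'd', 'c', 'e']
'a': index 1 in ['b', 'a', 'd', 'c', 'e'] -> ['a', 'b', 'd', 'c', 'e']
'b': index 1 in ['a', 'b', 'd', 'c', 'e'] -> ['b', 'a', 'd', 'c', 'e']
'e': index 4 in ['b', 'a', 'd', 'c', 'e'] -> ['e', 'b', 'a', 'd', 'c']
'c': index 4 in ['e', 'b', 'a', 'd', 'c'] -> ['c', 'e', 'b', 'a', 'd']


Output: [2, 3, 2, 3, 1, 1, 4, 4]


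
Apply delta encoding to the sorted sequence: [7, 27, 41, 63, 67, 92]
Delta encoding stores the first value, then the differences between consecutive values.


First value: 7
Deltas:
  27 - 7 = 20
  41 - 27 = 14
  63 - 41 = 22
  67 - 63 = 4
  92 - 67 = 25


Delta encoded: [7, 20, 14, 22, 4, 25]


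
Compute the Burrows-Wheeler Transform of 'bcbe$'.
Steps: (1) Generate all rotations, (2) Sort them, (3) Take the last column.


Rotations (sorted):
  0: $bcbe -> last char: e
  1: bcbe$ -> last char: $
  2: be$bc -> last char: c
  3: cbe$b -> last char: b
  4: e$bcb -> last char: b


BWT = e$cbb


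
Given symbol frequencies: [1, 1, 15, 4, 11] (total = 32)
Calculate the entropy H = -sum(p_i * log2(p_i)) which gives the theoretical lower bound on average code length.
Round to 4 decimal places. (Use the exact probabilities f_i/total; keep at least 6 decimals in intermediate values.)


Per-symbol terms -p_i * log2(p_i) with p_i = f_i/32:
  p = 1/32 = 0.031250: log2(p) = -5.000000, -p*log2(p) = 0.156250
  p = 1/32 = 0.031250: log2(p) = -5.000000, -p*log2(p) = 0.156250
  p = 15/32 = 0.468750: log2(p) = -1.093109, -p*log2(p) = 0.512395
  p = 4/32 = 0.125000: log2(p) = -3.000000, -p*log2(p) = 0.375000
  p = 11/32 = 0.343750: log2(p) = -1.540568, -p*log2(p) = 0.529570
H = 0.156250 + 0.156250 + 0.512395 + 0.375000 + 0.529570 = 1.729465

H = 1.7295 bits/symbol


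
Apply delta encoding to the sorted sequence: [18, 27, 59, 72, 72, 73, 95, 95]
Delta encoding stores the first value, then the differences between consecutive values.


First value: 18
Deltas:
  27 - 18 = 9
  59 - 27 = 32
  72 - 59 = 13
  72 - 72 = 0
  73 - 72 = 1
  95 - 73 = 22
  95 - 95 = 0


Delta encoded: [18, 9, 32, 13, 0, 1, 22, 0]


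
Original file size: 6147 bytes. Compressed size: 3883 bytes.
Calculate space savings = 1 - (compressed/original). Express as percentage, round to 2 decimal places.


ratio = compressed/original = 3883/6147 = 0.63169
savings = 1 - ratio = 1 - 0.63169 = 0.36831
as a percentage: 0.36831 * 100 = 36.83%

Space savings = 1 - 3883/6147 = 36.83%
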